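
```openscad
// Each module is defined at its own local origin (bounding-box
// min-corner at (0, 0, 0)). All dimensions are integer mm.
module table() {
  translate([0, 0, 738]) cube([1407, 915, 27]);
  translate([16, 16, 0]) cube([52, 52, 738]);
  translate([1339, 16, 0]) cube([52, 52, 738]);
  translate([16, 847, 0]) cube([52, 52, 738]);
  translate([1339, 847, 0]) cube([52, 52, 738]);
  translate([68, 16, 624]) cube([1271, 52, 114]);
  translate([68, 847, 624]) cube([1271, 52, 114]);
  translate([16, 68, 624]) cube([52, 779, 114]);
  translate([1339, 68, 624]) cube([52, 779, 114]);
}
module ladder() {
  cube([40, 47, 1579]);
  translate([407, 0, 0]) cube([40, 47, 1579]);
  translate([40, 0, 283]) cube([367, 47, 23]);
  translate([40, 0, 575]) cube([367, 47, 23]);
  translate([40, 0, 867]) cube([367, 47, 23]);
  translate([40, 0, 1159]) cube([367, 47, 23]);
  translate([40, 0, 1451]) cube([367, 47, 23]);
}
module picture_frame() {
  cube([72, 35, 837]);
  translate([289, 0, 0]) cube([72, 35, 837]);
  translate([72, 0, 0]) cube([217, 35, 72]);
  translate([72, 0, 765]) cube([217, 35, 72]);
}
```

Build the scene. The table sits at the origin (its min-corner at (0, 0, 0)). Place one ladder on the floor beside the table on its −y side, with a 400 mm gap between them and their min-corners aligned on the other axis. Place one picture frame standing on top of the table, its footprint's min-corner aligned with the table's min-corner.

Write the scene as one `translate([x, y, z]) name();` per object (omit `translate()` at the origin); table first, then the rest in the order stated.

table();
translate([0, -447, 0]) ladder();
translate([0, 0, 765]) picture_frame();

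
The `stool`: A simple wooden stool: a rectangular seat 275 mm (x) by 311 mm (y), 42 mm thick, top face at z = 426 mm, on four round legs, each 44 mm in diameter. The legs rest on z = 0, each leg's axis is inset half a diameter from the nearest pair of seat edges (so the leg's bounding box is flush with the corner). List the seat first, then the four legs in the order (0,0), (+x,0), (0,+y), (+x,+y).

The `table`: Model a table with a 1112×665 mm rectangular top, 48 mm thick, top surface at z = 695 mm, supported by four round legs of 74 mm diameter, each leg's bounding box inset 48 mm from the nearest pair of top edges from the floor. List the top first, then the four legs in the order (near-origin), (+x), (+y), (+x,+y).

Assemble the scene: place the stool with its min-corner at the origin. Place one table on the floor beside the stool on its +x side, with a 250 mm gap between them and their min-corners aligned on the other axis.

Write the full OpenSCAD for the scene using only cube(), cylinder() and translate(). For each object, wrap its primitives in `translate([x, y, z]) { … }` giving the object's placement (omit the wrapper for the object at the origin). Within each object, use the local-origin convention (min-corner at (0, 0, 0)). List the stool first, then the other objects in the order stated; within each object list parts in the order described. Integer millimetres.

translate([0, 0, 384]) cube([275, 311, 42]);
translate([22, 22, 0]) cylinder(h = 384, r = 22);
translate([253, 22, 0]) cylinder(h = 384, r = 22);
translate([22, 289, 0]) cylinder(h = 384, r = 22);
translate([253, 289, 0]) cylinder(h = 384, r = 22);
translate([525, 0, 0]) {
  translate([0, 0, 647]) cube([1112, 665, 48]);
  translate([85, 85, 0]) cylinder(h = 647, r = 37);
  translate([1027, 85, 0]) cylinder(h = 647, r = 37);
  translate([85, 580, 0]) cylinder(h = 647, r = 37);
  translate([1027, 580, 0]) cylinder(h = 647, r = 37);
}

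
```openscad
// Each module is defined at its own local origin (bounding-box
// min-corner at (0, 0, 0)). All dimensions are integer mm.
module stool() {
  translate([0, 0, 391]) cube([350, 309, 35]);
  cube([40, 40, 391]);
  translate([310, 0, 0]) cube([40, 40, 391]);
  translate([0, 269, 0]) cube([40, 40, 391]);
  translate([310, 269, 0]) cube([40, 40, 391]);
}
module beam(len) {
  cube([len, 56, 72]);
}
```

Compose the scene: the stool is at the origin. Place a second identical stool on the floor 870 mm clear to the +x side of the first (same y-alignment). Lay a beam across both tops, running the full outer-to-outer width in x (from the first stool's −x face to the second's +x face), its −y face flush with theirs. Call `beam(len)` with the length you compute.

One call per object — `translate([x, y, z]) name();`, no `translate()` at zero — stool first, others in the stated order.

stool();
translate([1220, 0, 0]) stool();
translate([0, 0, 426]) beam(1570);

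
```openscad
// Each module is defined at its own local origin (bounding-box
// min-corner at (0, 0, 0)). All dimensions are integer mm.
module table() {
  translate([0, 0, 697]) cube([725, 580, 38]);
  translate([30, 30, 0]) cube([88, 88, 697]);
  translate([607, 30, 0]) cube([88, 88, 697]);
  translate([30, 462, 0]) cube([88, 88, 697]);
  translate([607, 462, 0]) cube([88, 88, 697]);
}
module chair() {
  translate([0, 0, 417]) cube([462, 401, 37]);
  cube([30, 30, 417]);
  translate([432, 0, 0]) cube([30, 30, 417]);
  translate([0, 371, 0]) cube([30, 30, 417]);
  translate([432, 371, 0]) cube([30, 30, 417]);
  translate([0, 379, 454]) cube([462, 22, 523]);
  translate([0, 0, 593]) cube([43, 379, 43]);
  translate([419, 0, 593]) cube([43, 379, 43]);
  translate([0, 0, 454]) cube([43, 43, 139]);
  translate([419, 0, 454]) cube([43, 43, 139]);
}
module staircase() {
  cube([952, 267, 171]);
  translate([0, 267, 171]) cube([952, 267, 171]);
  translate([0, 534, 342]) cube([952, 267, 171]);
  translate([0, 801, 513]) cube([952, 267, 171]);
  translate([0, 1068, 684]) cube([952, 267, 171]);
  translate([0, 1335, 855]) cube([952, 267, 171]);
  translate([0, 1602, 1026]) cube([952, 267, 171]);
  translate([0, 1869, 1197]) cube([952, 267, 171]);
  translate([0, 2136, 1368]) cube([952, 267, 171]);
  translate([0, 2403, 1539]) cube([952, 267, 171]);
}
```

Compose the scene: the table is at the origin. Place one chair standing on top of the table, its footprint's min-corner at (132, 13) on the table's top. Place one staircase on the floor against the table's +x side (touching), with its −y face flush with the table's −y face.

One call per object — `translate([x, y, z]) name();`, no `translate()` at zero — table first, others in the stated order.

table();
translate([132, 13, 735]) chair();
translate([725, 0, 0]) staircase();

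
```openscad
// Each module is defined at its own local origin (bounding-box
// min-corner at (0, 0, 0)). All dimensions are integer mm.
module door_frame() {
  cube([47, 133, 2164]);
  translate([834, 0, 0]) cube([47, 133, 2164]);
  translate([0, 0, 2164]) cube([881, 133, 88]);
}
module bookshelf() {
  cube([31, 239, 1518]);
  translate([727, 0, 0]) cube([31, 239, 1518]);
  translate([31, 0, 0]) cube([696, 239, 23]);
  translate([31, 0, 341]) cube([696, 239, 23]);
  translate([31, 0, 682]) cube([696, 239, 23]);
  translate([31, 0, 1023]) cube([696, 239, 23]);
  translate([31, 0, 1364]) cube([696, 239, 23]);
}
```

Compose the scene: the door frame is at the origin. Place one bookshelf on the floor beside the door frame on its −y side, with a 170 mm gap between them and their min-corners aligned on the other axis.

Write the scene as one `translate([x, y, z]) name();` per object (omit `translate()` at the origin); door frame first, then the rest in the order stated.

door_frame();
translate([0, -409, 0]) bookshelf();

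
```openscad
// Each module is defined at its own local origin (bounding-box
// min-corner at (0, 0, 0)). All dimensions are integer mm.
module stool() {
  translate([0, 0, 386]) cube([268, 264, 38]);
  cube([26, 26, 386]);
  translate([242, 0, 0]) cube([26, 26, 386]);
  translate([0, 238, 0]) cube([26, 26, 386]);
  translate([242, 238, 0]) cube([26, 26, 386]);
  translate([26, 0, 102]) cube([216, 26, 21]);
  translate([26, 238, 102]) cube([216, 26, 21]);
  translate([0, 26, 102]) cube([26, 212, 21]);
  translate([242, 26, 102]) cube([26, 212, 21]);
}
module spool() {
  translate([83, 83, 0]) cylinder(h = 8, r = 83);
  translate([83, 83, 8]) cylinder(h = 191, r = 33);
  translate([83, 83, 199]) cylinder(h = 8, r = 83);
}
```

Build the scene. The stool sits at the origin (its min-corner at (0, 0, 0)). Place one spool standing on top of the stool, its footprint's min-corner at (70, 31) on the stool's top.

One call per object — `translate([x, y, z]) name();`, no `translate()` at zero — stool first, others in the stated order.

stool();
translate([70, 31, 424]) spool();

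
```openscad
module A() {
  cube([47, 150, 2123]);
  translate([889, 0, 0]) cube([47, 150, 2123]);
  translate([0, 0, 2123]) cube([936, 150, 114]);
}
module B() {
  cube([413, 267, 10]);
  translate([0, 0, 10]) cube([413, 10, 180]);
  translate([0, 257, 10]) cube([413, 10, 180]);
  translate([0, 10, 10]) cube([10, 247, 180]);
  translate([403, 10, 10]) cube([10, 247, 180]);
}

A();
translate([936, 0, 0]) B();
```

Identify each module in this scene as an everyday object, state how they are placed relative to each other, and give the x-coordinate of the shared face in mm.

A is a door frame. B is an open box. The open box is against the door frame's +x side, with their −y faces flush. The x-coordinate of the shared face is 936 mm.

The door frame's +x face and the open box's −x face are both at x = 936 mm.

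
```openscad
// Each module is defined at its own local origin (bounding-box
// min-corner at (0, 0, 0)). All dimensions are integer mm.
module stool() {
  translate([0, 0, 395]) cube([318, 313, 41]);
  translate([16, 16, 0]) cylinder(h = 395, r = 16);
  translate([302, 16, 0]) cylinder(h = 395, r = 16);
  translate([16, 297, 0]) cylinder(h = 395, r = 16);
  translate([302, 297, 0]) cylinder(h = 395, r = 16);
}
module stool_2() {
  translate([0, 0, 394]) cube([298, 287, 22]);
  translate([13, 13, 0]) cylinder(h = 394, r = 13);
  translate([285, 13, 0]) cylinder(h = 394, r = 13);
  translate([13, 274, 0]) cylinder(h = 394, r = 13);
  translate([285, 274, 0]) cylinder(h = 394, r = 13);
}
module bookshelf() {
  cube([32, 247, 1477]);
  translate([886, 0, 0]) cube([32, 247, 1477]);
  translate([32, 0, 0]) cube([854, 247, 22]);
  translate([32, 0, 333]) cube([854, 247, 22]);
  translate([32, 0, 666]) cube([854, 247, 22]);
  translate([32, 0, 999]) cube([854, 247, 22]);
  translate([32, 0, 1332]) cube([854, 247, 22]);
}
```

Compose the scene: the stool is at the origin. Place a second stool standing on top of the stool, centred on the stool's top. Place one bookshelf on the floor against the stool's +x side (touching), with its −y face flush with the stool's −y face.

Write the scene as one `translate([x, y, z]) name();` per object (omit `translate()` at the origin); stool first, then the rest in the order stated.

stool();
translate([10, 13, 436]) stool_2();
translate([318, 0, 0]) bookshelf();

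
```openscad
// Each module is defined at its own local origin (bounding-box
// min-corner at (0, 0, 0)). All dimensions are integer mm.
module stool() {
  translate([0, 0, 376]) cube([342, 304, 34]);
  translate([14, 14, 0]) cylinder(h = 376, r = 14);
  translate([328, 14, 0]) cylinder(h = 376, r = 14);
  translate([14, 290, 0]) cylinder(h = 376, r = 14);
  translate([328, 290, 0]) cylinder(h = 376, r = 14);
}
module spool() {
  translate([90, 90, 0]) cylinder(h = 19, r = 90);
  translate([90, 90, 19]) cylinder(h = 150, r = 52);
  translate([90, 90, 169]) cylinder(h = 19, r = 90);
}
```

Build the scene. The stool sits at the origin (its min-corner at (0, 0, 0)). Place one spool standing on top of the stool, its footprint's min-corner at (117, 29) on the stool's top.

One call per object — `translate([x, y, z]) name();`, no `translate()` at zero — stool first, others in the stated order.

stool();
translate([117, 29, 410]) spool();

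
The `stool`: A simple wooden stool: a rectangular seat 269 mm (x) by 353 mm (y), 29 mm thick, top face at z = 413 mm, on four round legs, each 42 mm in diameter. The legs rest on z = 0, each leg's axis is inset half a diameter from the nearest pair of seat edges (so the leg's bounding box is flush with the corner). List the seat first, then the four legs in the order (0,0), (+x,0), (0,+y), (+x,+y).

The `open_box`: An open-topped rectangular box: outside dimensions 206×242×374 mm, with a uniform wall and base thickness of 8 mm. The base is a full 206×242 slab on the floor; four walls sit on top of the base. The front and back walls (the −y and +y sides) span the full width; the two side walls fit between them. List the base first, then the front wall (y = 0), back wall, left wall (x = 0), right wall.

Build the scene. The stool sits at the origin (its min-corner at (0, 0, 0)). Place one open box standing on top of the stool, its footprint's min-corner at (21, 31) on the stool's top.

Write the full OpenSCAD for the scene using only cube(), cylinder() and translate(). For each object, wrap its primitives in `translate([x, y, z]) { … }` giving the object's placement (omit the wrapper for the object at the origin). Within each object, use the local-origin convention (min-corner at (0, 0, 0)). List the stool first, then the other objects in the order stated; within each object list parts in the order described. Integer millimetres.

translate([0, 0, 384]) cube([269, 353, 29]);
translate([21, 21, 0]) cylinder(h = 384, r = 21);
translate([248, 21, 0]) cylinder(h = 384, r = 21);
translate([21, 332, 0]) cylinder(h = 384, r = 21);
translate([248, 332, 0]) cylinder(h = 384, r = 21);
translate([21, 31, 413]) {
  cube([206, 242, 8]);
  translate([0, 0, 8]) cube([206, 8, 366]);
  translate([0, 234, 8]) cube([206, 8, 366]);
  translate([0, 8, 8]) cube([8, 226, 366]);
  translate([198, 8, 8]) cube([8, 226, 366]);
}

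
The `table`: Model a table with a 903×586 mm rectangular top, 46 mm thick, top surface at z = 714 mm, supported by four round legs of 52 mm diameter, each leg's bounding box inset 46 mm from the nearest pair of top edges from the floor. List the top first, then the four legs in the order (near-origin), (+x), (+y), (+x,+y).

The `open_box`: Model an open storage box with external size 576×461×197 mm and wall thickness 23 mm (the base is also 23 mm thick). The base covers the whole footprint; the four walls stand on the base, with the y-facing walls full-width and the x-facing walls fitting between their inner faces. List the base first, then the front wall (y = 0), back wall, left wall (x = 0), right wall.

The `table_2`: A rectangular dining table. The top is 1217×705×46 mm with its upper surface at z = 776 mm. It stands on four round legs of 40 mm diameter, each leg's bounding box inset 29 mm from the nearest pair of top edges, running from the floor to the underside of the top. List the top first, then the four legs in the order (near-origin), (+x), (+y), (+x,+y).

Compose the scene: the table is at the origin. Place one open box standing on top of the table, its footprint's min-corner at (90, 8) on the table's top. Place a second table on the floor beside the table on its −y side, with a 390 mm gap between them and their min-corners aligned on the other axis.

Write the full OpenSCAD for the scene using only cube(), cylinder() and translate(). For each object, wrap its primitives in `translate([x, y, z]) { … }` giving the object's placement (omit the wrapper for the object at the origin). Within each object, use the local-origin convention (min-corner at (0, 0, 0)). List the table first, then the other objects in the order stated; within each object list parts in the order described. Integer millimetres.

translate([0, 0, 668]) cube([903, 586, 46]);
translate([72, 72, 0]) cylinder(h = 668, r = 26);
translate([831, 72, 0]) cylinder(h = 668, r = 26);
translate([72, 514, 0]) cylinder(h = 668, r = 26);
translate([831, 514, 0]) cylinder(h = 668, r = 26);
translate([90, 8, 714]) {
  cube([576, 461, 23]);
  translate([0, 0, 23]) cube([576, 23, 174]);
  translate([0, 438, 23]) cube([576, 23, 174]);
  translate([0, 23, 23]) cube([23, 415, 174]);
  translate([553, 23, 23]) cube([23, 415, 174]);
}
translate([0, -1095, 0]) {
  translate([0, 0, 730]) cube([1217, 705, 46]);
  translate([49, 49, 0]) cylinder(h = 730, r = 20);
  translate([1168, 49, 0]) cylinder(h = 730, r = 20);
  translate([49, 656, 0]) cylinder(h = 730, r = 20);
  translate([1168, 656, 0]) cylinder(h = 730, r = 20);
}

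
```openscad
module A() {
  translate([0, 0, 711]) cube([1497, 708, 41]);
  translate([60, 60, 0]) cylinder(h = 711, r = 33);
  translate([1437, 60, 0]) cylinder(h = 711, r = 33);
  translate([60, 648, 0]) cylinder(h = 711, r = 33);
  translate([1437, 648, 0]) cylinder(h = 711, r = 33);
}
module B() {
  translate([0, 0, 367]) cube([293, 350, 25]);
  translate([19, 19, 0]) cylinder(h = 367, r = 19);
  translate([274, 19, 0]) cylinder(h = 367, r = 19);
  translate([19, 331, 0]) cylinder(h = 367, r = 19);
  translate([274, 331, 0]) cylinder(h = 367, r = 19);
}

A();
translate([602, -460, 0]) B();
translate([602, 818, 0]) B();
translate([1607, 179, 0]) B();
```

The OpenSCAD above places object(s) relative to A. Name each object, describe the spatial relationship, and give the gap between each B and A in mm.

A is a table. B is a stool. Three stools sit around the table at the −y, +y, +x sides. The gap between each stool and the table is 110 mm.

Each stool's nearest face is 110 mm from the table's bounding box.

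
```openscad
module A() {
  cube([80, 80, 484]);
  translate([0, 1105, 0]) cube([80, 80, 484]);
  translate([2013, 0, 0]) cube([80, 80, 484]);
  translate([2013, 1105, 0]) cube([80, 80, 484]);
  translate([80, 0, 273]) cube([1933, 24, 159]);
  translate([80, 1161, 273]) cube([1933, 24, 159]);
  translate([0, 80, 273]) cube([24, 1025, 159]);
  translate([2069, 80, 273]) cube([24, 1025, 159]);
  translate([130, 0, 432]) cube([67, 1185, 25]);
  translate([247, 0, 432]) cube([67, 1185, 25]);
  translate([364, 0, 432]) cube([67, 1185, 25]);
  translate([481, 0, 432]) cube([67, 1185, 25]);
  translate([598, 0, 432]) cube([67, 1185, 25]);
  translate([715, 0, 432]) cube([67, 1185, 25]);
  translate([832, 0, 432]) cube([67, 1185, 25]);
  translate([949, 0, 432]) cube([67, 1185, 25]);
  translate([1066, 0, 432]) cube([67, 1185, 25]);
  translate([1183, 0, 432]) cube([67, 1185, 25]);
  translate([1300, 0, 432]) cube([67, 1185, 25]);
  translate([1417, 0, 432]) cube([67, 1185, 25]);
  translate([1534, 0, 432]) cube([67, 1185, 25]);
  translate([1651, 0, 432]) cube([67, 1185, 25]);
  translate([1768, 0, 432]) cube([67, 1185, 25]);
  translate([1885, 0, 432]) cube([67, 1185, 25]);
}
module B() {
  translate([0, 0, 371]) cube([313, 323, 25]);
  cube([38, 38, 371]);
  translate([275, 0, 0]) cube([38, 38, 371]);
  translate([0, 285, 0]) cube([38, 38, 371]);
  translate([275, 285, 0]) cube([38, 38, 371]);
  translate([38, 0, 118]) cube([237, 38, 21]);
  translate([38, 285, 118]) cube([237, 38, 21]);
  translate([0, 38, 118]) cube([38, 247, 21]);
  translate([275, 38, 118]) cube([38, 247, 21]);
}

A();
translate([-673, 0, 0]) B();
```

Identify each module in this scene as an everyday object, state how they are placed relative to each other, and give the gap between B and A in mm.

The stool's nearest face is 360 mm from the bed frame's −x face.

A is a bed frame. B is a stool. The stool is on the floor beside the bed frame on its −x side. The gap between the stool and the bed frame is 360 mm.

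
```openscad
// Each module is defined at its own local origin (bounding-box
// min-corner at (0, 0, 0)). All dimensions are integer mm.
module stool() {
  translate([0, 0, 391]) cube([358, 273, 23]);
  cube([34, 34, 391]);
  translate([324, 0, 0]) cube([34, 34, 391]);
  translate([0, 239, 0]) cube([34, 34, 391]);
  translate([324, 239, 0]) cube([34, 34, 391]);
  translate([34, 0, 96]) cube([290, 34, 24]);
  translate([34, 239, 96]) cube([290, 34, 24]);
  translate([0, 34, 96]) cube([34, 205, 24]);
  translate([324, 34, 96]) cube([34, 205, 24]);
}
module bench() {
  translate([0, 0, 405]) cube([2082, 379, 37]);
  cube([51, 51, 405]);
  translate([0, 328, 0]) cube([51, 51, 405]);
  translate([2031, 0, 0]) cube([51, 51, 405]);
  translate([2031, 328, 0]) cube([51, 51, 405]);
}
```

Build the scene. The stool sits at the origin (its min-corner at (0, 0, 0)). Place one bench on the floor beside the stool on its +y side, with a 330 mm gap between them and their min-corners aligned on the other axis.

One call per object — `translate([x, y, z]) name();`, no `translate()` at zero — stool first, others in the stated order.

stool();
translate([0, 603, 0]) bench();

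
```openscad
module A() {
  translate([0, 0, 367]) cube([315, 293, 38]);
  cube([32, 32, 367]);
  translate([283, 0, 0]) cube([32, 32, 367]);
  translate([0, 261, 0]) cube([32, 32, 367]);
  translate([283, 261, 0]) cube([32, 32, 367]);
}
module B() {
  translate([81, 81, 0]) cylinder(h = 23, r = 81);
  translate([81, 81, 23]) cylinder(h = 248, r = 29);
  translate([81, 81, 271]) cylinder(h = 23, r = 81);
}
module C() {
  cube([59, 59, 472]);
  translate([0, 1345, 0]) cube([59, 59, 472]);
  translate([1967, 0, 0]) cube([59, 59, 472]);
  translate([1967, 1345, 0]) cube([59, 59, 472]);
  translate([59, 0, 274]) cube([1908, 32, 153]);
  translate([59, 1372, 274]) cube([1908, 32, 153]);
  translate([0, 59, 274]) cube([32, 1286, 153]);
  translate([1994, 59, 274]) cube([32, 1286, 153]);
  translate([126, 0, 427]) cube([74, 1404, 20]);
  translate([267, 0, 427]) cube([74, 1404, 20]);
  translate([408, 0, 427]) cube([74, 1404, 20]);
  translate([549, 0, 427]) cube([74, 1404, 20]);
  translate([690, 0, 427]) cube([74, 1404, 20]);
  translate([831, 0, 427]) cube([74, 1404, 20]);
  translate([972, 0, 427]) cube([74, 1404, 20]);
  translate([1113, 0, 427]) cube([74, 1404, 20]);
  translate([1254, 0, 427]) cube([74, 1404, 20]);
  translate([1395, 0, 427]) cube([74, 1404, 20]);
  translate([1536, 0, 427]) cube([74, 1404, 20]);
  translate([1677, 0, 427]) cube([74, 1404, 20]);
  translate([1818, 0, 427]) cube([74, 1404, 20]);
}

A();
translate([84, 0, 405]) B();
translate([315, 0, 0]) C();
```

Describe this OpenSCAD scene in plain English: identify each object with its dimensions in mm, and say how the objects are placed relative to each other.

A is a four-legged stool. The seat is 315×293 mm, 38 mm thick, top at z = 405 mm. It stands on four square legs, each 32×32 mm in cross-section, from z = 0 to the seat underside, each flush with a corner of the seat.

B is a spool: two coaxial disc flanges of radius 81 mm and thickness 23 mm, joined by a core cylinder of radius 29 mm and height 248 mm. The lower flange rests on z = 0 and the three cylinders share a vertical axis.

C is a bed frame 2026 mm long (x) by 1404 mm wide (y). Four 59×59 mm corner posts, 472 mm tall, at the corners of the footprint. Four rails of 32 mm thickness and 153 mm height run between adjacent posts with their undersides at z = 274 mm, their outer faces flush with the outside of the frame (the two x-running rails run between the posts' inner faces; the two y-running rails run between the posts' inner faces). 13 slats, each 74 mm wide (x) and 20 mm thick, lie across the top of the two x-running rails, running the full 1404 mm width of the frame in y; the slats are evenly spaced along x between the inner faces of the end posts with equal gaps (rounded down to the nearest mm) at the −x end and between each pair — any rounding remainder accumulates at the +x end.

The spool is on top of the stool. The bed frame is against the stool's +x side, with their −y faces flush.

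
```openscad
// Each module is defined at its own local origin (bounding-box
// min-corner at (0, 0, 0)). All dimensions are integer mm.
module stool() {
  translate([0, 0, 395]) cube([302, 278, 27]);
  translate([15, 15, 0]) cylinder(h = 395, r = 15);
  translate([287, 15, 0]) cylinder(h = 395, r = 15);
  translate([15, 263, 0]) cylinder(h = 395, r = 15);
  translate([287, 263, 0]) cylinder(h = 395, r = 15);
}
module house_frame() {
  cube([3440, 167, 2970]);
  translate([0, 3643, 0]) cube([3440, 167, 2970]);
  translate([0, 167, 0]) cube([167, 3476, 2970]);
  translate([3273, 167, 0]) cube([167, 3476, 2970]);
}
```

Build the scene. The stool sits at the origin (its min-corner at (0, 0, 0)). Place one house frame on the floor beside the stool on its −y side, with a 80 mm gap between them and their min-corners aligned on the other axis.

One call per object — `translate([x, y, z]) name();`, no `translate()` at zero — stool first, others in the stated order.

stool();
translate([0, -3890, 0]) house_frame();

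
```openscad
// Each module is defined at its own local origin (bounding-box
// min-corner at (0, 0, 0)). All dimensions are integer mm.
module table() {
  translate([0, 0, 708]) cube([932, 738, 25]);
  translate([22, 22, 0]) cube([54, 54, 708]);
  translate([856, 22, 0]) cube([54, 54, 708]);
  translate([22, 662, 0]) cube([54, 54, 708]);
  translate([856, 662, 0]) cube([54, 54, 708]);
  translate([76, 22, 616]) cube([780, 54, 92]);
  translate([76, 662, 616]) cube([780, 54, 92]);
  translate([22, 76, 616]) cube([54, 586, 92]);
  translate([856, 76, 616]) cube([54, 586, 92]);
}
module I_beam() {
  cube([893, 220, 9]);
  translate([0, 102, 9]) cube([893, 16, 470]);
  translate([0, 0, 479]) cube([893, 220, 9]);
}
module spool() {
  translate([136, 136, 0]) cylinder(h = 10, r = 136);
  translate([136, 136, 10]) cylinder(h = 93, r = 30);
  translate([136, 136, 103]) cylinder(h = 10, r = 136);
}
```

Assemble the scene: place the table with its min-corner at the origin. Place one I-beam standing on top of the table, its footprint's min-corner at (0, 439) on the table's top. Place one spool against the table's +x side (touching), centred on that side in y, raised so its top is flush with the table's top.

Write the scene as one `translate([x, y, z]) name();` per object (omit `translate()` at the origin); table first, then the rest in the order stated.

table();
translate([0, 439, 733]) I_beam();
translate([932, 233, 620]) spool();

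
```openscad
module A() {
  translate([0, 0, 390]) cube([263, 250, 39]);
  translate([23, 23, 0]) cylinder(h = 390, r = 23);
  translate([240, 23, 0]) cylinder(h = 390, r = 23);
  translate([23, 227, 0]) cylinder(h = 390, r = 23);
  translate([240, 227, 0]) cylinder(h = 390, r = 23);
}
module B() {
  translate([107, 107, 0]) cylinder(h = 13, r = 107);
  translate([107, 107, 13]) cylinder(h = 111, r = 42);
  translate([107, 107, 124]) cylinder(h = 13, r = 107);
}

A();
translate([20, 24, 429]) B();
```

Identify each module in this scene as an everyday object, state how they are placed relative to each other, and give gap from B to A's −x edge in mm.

The spool's min-x is at 20; the stool's min-x is 0; gap = 20 mm.

A is a stool. B is a spool. The spool is on top of the stool. The gap from the spool to the stool's −x edge is 20 mm.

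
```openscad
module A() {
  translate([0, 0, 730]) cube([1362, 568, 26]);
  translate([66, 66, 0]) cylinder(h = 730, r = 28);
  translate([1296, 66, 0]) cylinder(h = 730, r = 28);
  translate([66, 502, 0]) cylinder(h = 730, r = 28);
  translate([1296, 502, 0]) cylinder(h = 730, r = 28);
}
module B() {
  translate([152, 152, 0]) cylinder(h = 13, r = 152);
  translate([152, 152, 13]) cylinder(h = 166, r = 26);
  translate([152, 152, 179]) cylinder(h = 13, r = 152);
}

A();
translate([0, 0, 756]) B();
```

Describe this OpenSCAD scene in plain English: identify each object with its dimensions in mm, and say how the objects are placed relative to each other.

A is a table: top 1362 mm (x) × 568 mm (y), 26 mm thick, upper face at z = 756 mm, on four round legs of 56 mm diameter, each leg's bounding box inset 38 mm from the nearest pair of top edges, running from z = 0 to the bottom of the top.

B is a spool: two coaxial disc flanges of radius 152 mm and thickness 13 mm, joined by a core cylinder of radius 26 mm and height 166 mm. The lower flange rests on z = 0 and the three cylinders share a vertical axis.

The spool is on top of the table.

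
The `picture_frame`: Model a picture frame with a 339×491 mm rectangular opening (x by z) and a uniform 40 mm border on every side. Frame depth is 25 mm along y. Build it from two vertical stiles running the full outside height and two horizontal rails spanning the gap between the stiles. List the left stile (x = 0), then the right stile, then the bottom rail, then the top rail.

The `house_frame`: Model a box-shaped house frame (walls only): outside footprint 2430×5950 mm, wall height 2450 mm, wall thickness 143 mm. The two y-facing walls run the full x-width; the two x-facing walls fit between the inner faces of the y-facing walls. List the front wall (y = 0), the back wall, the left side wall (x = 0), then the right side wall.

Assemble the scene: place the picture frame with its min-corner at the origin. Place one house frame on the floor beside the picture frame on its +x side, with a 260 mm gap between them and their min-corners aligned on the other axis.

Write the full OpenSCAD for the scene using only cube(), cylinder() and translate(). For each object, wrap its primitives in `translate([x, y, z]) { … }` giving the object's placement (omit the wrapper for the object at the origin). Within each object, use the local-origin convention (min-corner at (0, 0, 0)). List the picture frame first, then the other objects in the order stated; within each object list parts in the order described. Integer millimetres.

cube([40, 25, 571]);
translate([379, 0, 0]) cube([40, 25, 571]);
translate([40, 0, 0]) cube([339, 25, 40]);
translate([40, 0, 531]) cube([339, 25, 40]);
translate([679, 0, 0]) {
  cube([2430, 143, 2450]);
  translate([0, 5807, 0]) cube([2430, 143, 2450]);
  translate([0, 143, 0]) cube([143, 5664, 2450]);
  translate([2287, 143, 0]) cube([143, 5664, 2450]);
}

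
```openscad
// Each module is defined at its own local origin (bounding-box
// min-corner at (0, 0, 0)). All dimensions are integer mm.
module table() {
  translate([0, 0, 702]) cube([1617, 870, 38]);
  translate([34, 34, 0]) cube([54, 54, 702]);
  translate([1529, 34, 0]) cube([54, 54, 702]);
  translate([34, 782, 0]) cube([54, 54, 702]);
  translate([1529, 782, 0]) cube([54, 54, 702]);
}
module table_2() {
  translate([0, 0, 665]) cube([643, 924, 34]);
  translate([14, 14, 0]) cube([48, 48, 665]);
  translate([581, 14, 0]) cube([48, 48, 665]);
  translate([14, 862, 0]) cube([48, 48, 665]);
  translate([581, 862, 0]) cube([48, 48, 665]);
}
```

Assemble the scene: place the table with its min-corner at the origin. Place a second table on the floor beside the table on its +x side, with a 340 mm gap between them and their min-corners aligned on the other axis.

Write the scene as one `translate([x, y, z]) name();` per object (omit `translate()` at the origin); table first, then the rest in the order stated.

table();
translate([1957, 0, 0]) table_2();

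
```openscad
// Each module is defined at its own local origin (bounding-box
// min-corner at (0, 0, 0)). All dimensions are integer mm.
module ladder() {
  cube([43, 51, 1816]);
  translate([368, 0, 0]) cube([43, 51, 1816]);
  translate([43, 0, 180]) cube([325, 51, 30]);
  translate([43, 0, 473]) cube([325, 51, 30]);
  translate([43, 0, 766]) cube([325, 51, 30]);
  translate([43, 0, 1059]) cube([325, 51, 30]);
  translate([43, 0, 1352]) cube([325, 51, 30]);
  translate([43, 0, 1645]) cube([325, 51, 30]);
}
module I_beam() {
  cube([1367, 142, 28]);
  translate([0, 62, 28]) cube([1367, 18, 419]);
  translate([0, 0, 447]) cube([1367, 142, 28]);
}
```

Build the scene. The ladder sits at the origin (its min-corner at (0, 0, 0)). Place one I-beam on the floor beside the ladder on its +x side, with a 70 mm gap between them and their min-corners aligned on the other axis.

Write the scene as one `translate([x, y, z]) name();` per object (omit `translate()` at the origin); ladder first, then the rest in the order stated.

ladder();
translate([481, 0, 0]) I_beam();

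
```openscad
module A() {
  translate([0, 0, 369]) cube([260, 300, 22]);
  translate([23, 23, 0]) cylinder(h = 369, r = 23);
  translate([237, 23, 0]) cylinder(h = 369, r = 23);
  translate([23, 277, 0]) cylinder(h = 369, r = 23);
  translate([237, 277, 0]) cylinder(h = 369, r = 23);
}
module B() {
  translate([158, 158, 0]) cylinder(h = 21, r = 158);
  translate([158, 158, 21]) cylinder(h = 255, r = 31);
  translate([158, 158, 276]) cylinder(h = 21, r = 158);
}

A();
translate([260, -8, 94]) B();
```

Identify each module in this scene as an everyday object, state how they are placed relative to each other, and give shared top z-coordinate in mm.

A is a stool. B is a spool. The spool is beside the stool with their tops flush at z = 391. The shared top z-coordinate is 391 mm.

Both tops at z = 391 mm.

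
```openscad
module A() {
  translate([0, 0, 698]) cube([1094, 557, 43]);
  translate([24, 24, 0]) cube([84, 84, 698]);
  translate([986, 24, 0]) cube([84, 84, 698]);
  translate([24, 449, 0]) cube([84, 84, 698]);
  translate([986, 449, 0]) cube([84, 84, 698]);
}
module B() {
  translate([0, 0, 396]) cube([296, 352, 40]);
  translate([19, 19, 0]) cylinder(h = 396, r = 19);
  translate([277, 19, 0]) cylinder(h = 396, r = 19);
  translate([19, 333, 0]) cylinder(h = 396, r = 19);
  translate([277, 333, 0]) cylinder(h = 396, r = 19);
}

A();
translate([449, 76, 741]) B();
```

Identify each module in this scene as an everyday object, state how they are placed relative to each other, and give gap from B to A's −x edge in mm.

The stool's min-x is at 449; the table's min-x is 0; gap = 449 mm.

A is a table. B is a stool. The stool is on top of the table. The gap from the stool to the table's −x edge is 449 mm.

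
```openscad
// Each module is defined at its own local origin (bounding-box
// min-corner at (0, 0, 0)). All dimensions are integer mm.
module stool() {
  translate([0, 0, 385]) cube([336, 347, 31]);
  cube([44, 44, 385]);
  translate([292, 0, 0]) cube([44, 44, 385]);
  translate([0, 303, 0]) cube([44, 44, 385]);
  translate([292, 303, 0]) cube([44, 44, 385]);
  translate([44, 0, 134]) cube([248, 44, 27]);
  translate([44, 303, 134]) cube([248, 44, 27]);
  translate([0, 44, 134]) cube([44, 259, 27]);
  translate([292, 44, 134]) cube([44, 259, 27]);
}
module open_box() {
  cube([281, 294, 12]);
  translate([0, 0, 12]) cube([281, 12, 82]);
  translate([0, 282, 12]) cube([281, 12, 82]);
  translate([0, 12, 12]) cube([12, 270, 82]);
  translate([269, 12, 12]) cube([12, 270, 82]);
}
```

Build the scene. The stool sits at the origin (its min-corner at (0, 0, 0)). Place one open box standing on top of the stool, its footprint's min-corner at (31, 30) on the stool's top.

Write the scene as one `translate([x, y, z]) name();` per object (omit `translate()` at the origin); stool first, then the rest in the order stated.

stool();
translate([31, 30, 416]) open_box();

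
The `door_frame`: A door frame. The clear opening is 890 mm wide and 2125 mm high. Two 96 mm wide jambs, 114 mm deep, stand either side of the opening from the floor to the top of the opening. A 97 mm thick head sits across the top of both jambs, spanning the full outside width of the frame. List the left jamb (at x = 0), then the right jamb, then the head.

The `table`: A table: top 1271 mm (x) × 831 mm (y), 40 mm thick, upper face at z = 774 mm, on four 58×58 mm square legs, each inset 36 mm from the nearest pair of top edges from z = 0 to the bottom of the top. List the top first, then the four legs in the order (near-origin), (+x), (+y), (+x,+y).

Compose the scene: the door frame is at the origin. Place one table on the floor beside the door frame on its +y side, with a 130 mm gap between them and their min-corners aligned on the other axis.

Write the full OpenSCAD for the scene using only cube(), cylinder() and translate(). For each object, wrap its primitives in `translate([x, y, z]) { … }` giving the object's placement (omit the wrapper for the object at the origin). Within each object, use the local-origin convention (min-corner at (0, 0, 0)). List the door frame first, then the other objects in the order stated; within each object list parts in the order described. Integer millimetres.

cube([96, 114, 2125]);
translate([986, 0, 0]) cube([96, 114, 2125]);
translate([0, 0, 2125]) cube([1082, 114, 97]);
translate([0, 244, 0]) {
  translate([0, 0, 734]) cube([1271, 831, 40]);
  translate([36, 36, 0]) cube([58, 58, 734]);
  translate([1177, 36, 0]) cube([58, 58, 734]);
  translate([36, 737, 0]) cube([58, 58, 734]);
  translate([1177, 737, 0]) cube([58, 58, 734]);
}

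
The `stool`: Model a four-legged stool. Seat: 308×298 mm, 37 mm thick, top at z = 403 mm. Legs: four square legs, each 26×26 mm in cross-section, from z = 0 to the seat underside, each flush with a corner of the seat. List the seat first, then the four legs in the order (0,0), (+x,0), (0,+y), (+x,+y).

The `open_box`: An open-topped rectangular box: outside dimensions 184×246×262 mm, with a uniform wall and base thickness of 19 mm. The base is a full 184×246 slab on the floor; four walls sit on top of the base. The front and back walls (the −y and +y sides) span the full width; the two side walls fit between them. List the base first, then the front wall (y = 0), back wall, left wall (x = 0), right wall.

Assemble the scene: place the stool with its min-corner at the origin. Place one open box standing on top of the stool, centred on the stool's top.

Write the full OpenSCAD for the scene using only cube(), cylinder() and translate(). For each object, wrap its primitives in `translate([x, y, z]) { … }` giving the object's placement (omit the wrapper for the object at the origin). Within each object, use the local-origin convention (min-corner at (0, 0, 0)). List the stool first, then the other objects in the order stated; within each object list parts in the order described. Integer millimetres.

translate([0, 0, 366]) cube([308, 298, 37]);
cube([26, 26, 366]);
translate([282, 0, 0]) cube([26, 26, 366]);
translate([0, 272, 0]) cube([26, 26, 366]);
translate([282, 272, 0]) cube([26, 26, 366]);
translate([62, 26, 403]) {
  cube([184, 246, 19]);
  translate([0, 0, 19]) cube([184, 19, 243]);
  translate([0, 227, 19]) cube([184, 19, 243]);
  translate([0, 19, 19]) cube([19, 208, 243]);
  translate([165, 19, 19]) cube([19, 208, 243]);
}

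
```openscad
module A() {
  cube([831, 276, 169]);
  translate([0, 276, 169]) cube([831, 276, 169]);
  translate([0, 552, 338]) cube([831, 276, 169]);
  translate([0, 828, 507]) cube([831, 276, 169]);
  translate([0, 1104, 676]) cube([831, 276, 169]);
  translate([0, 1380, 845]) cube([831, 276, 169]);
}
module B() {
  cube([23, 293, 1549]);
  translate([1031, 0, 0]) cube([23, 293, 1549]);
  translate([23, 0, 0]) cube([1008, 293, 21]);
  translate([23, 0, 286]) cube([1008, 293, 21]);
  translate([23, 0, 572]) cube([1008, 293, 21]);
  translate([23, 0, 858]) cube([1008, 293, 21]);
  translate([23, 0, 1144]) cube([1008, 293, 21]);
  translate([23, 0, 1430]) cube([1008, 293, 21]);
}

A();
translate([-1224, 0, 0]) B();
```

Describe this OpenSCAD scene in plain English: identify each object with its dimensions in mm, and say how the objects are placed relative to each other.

A is a run of 6 identical solid stair steps. Each tread is 831×276 mm and each step block is 169 mm high. Step 1 rests on the floor; step k is offset from step 1 by (k−1)×276 mm in y and (k−1)×169 mm in z.

B is an open bookshelf. Two side panels, each 23 mm thick, 293 mm deep and 1549 mm tall, stand 1054 mm apart (outside-to-outside). Between them sit 6 shelves, each 21 mm thick and 293 mm deep, spanning the full gap between the sides. The bottom shelf rests on the floor (its underside at z = 0) and the clear gap between one shelf's top and the next shelf's underside is 265 mm.

The bookshelf is on the floor beside the staircase on its −x side.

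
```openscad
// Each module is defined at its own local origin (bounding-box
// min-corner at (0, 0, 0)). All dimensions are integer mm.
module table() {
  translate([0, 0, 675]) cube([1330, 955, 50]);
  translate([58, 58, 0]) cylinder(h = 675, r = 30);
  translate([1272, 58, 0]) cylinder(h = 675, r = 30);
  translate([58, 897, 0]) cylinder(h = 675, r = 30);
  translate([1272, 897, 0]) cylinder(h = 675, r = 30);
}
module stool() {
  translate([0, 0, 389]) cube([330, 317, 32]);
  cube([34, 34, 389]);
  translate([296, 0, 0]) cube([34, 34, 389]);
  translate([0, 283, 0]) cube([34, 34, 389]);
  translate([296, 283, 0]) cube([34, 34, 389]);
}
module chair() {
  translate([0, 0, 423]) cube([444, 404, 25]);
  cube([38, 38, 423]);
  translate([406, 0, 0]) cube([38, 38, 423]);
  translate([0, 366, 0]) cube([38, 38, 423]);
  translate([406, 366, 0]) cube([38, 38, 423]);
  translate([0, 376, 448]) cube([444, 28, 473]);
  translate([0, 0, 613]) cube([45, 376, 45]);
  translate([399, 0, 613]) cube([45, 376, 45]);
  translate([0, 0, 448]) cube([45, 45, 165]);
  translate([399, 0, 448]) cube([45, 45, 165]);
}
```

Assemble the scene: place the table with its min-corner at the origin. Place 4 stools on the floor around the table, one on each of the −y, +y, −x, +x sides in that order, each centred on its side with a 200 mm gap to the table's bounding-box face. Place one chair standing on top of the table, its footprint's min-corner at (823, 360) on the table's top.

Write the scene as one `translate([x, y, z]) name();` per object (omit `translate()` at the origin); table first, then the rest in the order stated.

table();
translate([500, -517, 0]) stool();
translate([500, 1155, 0]) stool();
translate([-530, 319, 0]) stool();
translate([1530, 319, 0]) stool();
translate([823, 360, 725]) chair();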